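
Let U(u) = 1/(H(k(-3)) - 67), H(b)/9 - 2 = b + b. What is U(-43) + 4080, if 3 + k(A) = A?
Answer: 640559/157 ≈ 4080.0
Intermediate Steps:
k(A) = -3 + A
H(b) = 18 + 18*b (H(b) = 18 + 9*(b + b) = 18 + 9*(2*b) = 18 + 18*b)
U(u) = -1/157 (U(u) = 1/((18 + 18*(-3 - 3)) - 67) = 1/((18 + 18*(-6)) - 67) = 1/((18 - 108) - 67) = 1/(-90 - 67) = 1/(-157) = -1/157)
U(-43) + 4080 = -1/157 + 4080 = 640559/157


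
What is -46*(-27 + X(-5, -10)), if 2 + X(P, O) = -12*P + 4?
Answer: -1610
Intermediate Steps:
X(P, O) = 2 - 12*P (X(P, O) = -2 + (-12*P + 4) = -2 + (4 - 12*P) = 2 - 12*P)
-46*(-27 + X(-5, -10)) = -46*(-27 + (2 - 12*(-5))) = -46*(-27 + (2 + 60)) = -46*(-27 + 62) = -46*35 = -1610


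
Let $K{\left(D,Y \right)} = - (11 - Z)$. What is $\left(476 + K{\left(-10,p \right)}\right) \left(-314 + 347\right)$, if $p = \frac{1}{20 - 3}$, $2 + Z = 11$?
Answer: $15642$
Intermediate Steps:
$Z = 9$ ($Z = -2 + 11 = 9$)
$p = \frac{1}{17} \approx 0.058824$
$K{\left(D,Y \right)} = -2$ ($K{\left(D,Y \right)} = - (11 - 9) = \left(-1\right) 2 = -2$)
$\left(476 + K{\left(-10,p \right)}\right) \left(-314 + 347\right) = \left(476 - 2\right) \left(-314 + 347\right) = 474 \cdot 33 = 15642$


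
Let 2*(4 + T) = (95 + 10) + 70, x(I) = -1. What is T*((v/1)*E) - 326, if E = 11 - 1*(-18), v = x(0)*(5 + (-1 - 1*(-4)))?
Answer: -19698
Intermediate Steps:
v = -8 (v = -(5 + (-1 - 1*(-4))) = -(5 + (-1 + 4)) = -(5 + 3) = -1*8 = -8)
T = 167/2 (T = -4 + ((95 + 10) + 70)/2 = -4 + (105 + 70)/2 = -4 + (1/2)*175 = -4 + 175/2 = 167/2 ≈ 83.500)
E = 29 (E = 11 + 18 = 29)
T*((v/1)*E) - 326 = 167*(-8/1*29)/2 - 326 = 167*(-8*1*29)/2 - 326 = 167*(-8*29)/2 - 326 = (167/2)*(-232) - 326 = -19372 - 326 = -19698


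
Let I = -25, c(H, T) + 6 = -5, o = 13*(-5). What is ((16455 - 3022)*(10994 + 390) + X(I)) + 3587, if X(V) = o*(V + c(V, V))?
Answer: 152927199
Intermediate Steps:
o = -65
c(H, T) = -11 (c(H, T) = -6 - 5 = -11)
X(V) = 715 - 65*V (X(V) = -65*(V - 11) = -65*(-11 + V) = 715 - 65*V)
((16455 - 3022)*(10994 + 390) + X(I)) + 3587 = ((16455 - 3022)*(10994 + 390) + (715 - 65*(-25))) + 3587 = (13433*11384 + (715 + 1625)) + 3587 = (152921272 + 2340) + 3587 = 152923612 + 3587 = 152927199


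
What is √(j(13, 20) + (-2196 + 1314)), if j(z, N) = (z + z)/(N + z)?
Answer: 2*I*√239910/33 ≈ 29.685*I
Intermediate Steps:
j(z, N) = 2*z/(N + z) (j(z, N) = (2*z)/(N + z) = 2*z/(N + z))
√(j(13, 20) + (-2196 + 1314)) = √(2*13/(20 + 13) + (-2196 + 1314)) = √(2*13/33 - 882) = √(2*13*(1/33) - 882) = √(26/33 - 882) = √(-29080/33) = 2*I*√239910/33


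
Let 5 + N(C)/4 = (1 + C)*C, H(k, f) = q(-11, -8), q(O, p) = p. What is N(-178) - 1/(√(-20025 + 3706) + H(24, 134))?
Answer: 2064323540/16383 + I*√16319/16383 ≈ 1.26e+5 + 0.0077975*I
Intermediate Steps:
H(k, f) = -8
N(C) = -20 + 4*C*(1 + C) (N(C) = -20 + 4*((1 + C)*C) = -20 + 4*(C*(1 + C)) = -20 + 4*C*(1 + C))
N(-178) - 1/(√(-20025 + 3706) + H(24, 134)) = (-20 + 4*(-178) + 4*(-178)²) - 1/(√(-20025 + 3706) - 8) = (-20 - 712 + 4*31684) - 1/(√(-16319) - 8) = (-20 - 712 + 126736) - 1/(I*√16319 - 8) = 126004 - 1/(-8 + I*√16319)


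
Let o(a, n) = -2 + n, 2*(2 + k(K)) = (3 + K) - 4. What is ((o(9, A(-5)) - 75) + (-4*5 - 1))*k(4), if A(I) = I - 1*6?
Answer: 109/2 ≈ 54.500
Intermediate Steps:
A(I) = -6 + I (A(I) = I - 6 = -6 + I)
k(K) = -5/2 + K/2 (k(K) = -2 + ((3 + K) - 4)/2 = -2 + (-1 + K)/2 = -2 + (-½ + K/2) = -5/2 + K/2)
((o(9, A(-5)) - 75) + (-4*5 - 1))*k(4) = (((-2 + (-6 - 5)) - 75) + (-4*5 - 1))*(-5/2 + (½)*4) = (((-2 - 11) - 75) + (-20 - 1))*(-5/2 + 2) = ((-13 - 75) - 21)*(-½) = (-88 - 21)*(-½) = -109*(-½) = 109/2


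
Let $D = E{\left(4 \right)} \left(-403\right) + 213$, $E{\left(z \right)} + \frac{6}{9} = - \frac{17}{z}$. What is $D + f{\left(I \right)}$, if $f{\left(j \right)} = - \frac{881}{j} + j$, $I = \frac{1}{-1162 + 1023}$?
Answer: $\frac{207921887}{1668} \approx 1.2465 \cdot 10^{5}$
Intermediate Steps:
$I = - \frac{1}{139}$ ($I = \frac{1}{-139} = - \frac{1}{139} \approx -0.0071942$)
$E{\left(z \right)} = - \frac{2}{3} - \frac{17}{z}$
$f{\left(j \right)} = j - \frac{881}{j}$
$D = \frac{26333}{12}$ ($D = \left(- \frac{2}{3} - \frac{17}{4}\right) \left(-403\right) + 213 = \left(- \frac{59}{12}\right) \left(-403\right) + 213 = \frac{23777}{12} + 213 = \frac{26333}{12} \approx 2194.4$)
$D + f{\left(I \right)} = \frac{26333}{12} - \left(\frac{1}{139} + \frac{881}{- \frac{1}{139}}\right) = \frac{26333}{12} - - \frac{17021800}{139} = \frac{26333}{12} + \left(- \frac{1}{139} + 122459\right) = \frac{26333}{12} + \frac{17021800}{139} = \frac{207921887}{1668}$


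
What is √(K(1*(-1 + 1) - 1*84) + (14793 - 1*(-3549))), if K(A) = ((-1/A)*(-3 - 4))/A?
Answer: √129421159/84 ≈ 135.43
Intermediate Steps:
K(A) = 7/A² (K(A) = (-1/A*(-7))/A = (7/A)/A = 7/A²)
√(K(1*(-1 + 1) - 1*84) + (14793 - 1*(-3549))) = √(7/(1*(-1 + 1) - 1*84)² + (14793 - 1*(-3549))) = √(7/(1*0 - 84)² + (14793 + 3549)) = √(7/(0 - 84)² + 18342) = √(7/(-84)² + 18342) = √(7*(1/7056) + 18342) = √(1/1008 + 18342) = √(18488737/1008) = √129421159/84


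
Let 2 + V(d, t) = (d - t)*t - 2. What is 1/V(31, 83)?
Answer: -1/4320 ≈ -0.00023148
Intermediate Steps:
V(d, t) = -4 + t*(d - t) (V(d, t) = -2 + ((d - t)*t - 2) = -2 + (t*(d - t) - 2) = -2 + (-2 + t*(d - t)) = -4 + t*(d - t))
1/V(31, 83) = 1/(-4 - 1*83² + 31*83) = 1/(-4 - 1*6889 + 2573) = 1/(-4 - 6889 + 2573) = 1/(-4320) = -1/4320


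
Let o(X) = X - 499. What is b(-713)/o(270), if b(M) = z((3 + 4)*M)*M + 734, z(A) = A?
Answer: -3559317/229 ≈ -15543.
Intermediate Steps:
o(X) = -499 + X
b(M) = 734 + 7*M**2 (b(M) = ((3 + 4)*M)*M + 734 = (7*M)*M + 734 = 7*M**2 + 734 = 734 + 7*M**2)
b(-713)/o(270) = (734 + 7*(-713)**2)/(-499 + 270) = (734 + 7*508369)/(-229) = (734 + 3558583)*(-1/229) = 3559317*(-1/229) = -3559317/229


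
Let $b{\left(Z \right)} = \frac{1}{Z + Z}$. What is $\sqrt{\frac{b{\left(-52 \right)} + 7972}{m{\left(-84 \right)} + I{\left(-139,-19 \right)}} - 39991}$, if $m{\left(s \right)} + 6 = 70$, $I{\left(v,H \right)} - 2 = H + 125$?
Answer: $\frac{i \sqrt{798844451678}}{4472} \approx 199.86 i$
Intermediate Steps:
$I{\left(v,H \right)} = 127 + H$ ($I{\left(v,H \right)} = 2 + \left(H + 125\right) = 2 + \left(125 + H\right) = 127 + H$)
$m{\left(s \right)} = 64$ ($m{\left(s \right)} = -6 + 70 = 64$)
$b{\left(Z \right)} = \frac{1}{2 Z}$
$\sqrt{\frac{b{\left(-52 \right)} + 7972}{m{\left(-84 \right)} + I{\left(-139,-19 \right)}} - 39991} = \sqrt{\frac{\frac{1}{2 \left(-52\right)} + 7972}{64 + \left(127 - 19\right)} - 39991} = \sqrt{\frac{\frac{1}{2} \left(- \frac{1}{52}\right) + 7972}{64 + 108} - 39991} = \sqrt{\frac{- \frac{1}{104} + 7972}{172} - 39991} = \sqrt{\frac{829087}{104} \cdot \frac{1}{172} - 39991} = \sqrt{\frac{829087}{17888} - 39991} = \sqrt{- \frac{714529921}{17888}} = \frac{i \sqrt{798844451678}}{4472}$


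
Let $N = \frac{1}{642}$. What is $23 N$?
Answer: $\frac{23}{642} \approx 0.035826$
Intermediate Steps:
$N = \frac{1}{642} \approx 0.0015576$
$23 N = 23 \cdot \frac{1}{642} = \frac{23}{642}$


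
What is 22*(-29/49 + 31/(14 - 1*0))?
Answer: 1749/49 ≈ 35.694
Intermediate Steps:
22*(-29/49 + 31/(14 - 1*0)) = 22*(-29*1/49 + 31/(14 + 0)) = 22*(-29/49 + 31/14) = 22*(159/98) = 1749/49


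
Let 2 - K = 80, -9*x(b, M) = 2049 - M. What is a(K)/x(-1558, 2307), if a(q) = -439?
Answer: -1317/86 ≈ -15.314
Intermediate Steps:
x(b, M) = -683/3 + M/9 (x(b, M) = -(2049 - M)/9 = -683/3 + M/9)
K = -78 (K = 2 - 1*80 = 2 - 80 = -78)
a(K)/x(-1558, 2307) = -439/(-683/3 + (1/9)*2307) = -439/(-683/3 + 769/3) = -439/86/3 = -439*3/86 = -1317/86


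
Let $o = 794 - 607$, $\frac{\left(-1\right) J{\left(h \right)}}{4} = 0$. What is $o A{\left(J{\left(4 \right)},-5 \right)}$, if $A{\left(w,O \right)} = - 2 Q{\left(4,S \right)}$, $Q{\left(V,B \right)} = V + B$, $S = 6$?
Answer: $-3740$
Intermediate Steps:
$Q{\left(V,B \right)} = B + V$
$J{\left(h \right)} = 0$ ($J{\left(h \right)} = \left(-4\right) 0 = 0$)
$A{\left(w,O \right)} = -20$ ($A{\left(w,O \right)} = - 2 \left(6 + 4\right) = \left(-2\right) 10 = -20$)
$o = 187$ ($o = 794 - 607 = 187$)
$o A{\left(J{\left(4 \right)},-5 \right)} = 187 \left(-20\right) = -3740$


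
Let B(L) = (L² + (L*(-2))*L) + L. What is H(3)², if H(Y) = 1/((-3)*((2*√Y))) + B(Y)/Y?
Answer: (36 + √3)²/324 ≈ 4.3942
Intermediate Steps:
B(L) = L - L² (B(L) = (L² + (-2*L)*L) + L = (L² - 2*L²) + L = -L² + L = L - L²)
H(Y) = 1 - Y - 1/(6*√Y) (H(Y) = 1/((-3)*((2*√Y))) + (Y*(1 - Y))/Y = -1/(6*√Y) + (1 - Y) = 1 - Y - 1/(6*√Y))
H(3)² = (1 - 1*3 - √3/18)² = (1 - 3 - √3/18)² = (-2 - √3/18)²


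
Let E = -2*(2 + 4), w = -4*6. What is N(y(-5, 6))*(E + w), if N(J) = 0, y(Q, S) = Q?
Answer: 0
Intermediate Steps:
w = -24
E = -12 (E = -2*6 = -12)
N(y(-5, 6))*(E + w) = 0*(-12 - 24) = 0*(-36) = 0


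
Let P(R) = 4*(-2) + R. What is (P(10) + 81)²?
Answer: 6889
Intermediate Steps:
P(R) = -8 + R
(P(10) + 81)² = ((-8 + 10) + 81)² = (2 + 81)² = 83² = 6889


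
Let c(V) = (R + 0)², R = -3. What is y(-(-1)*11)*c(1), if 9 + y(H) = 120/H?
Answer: 189/11 ≈ 17.182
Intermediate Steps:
y(H) = -9 + 120/H
c(V) = 9 (c(V) = (-3 + 0)² = (-3)² = 9)
y(-(-1)*11)*c(1) = (-9 + 120/((-(-1)*11)))*9 = (-9 + 120/((-1*(-11))))*9 = (-9 + 120/11)*9 = (21/11)*9 = 189/11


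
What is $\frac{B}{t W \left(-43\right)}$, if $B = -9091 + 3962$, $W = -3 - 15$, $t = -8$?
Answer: $\frac{5129}{6192} \approx 0.82833$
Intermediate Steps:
$W = -18$ ($W = -3 - 15 = -18$)
$B = -5129$
$\frac{B}{t W \left(-43\right)} = - \frac{5129}{\left(-8\right) \left(-18\right) \left(-43\right)} = - \frac{5129}{144 \left(-43\right)} = - \frac{5129}{-6192} = \left(-5129\right) \left(- \frac{1}{6192}\right) = \frac{5129}{6192}$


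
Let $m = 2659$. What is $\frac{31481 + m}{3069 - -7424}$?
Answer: $\frac{34140}{10493} \approx 3.2536$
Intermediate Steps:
$\frac{31481 + m}{3069 - -7424} = \frac{31481 + 2659}{3069 - -7424} = \frac{34140}{3069 + \left(-10345 + 17769\right)} = \frac{34140}{3069 + 7424} = \frac{34140}{10493}$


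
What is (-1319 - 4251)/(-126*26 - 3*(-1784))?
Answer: -2785/1038 ≈ -2.6830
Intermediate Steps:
(-1319 - 4251)/(-126*26 - 3*(-1784)) = -5570/(-3276 + 5352) = -5570/2076 = -5570*1/2076 = -2785/1038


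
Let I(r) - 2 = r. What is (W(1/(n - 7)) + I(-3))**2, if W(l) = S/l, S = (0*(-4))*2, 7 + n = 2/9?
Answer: 1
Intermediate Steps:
n = -61/9 (n = -7 + 2/9 = -61/9 ≈ -6.7778)
I(r) = 2 + r
S = 0 (S = 0*2 = 0)
W(l) = 0 (W(l) = 0/l = 0)
(W(1/(n - 7)) + I(-3))**2 = (0 + (2 - 3))**2 = (0 - 1)**2 = (-1)**2 = 1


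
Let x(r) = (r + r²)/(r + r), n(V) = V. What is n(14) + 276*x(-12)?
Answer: -1504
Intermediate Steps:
x(r) = (r + r²)/(2*r) (x(r) = (r + r²)/((2*r)) = (r + r²)*(1/(2*r)) = (r + r²)/(2*r))
n(14) + 276*x(-12) = 14 + 276*(½ + (½)*(-12)) = 14 + 276*(½ - 6) = 14 + 276*(-11/2) = 14 - 1518 = -1504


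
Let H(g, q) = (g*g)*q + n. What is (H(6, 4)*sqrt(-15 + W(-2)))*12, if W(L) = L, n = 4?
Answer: 1776*I*sqrt(17) ≈ 7322.6*I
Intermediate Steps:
H(g, q) = 4 + q*g**2 (H(g, q) = (g*g)*q + 4 = g**2*q + 4 = q*g**2 + 4 = 4 + q*g**2)
(H(6, 4)*sqrt(-15 + W(-2)))*12 = ((4 + 4*6**2)*sqrt(-15 - 2))*12 = ((4 + 4*36)*sqrt(-17))*12 = ((4 + 144)*(I*sqrt(17)))*12 = (148*(I*sqrt(17)))*12 = (148*I*sqrt(17))*12 = 1776*I*sqrt(17)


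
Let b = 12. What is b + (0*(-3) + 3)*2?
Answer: 18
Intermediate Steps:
b + (0*(-3) + 3)*2 = 12 + (0*(-3) + 3)*2 = 12 + (0 + 3)*2 = 12 + 3*2 = 12 + 6 = 18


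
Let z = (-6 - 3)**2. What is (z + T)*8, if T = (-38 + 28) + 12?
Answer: 664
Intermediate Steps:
T = 2 (T = -10 + 12 = 2)
z = 81 (z = (-9)**2 = 81)
(z + T)*8 = (81 + 2)*8 = 83*8 = 664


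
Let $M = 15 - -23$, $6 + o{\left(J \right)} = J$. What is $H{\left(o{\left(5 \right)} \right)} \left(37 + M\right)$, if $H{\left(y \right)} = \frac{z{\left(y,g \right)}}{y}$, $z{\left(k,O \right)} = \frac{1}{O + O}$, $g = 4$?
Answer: $- \frac{75}{8} \approx -9.375$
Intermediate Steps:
$o{\left(J \right)} = -6 + J$
$M = 38$ ($M = 15 + 23 = 38$)
$z{\left(k,O \right)} = \frac{1}{2 O}$
$H{\left(y \right)} = \frac{1}{8 y}$ ($H{\left(y \right)} = \frac{\frac{1}{2} \cdot \frac{1}{4}}{y} = \frac{1}{8 y}$)
$H{\left(o{\left(5 \right)} \right)} \left(37 + M\right) = \frac{1}{8 \left(-6 + 5\right)} \left(37 + 38\right) = \frac{1}{8 \left(-1\right)} 75 = \frac{1}{8} \left(-1\right) 75 = \left(- \frac{1}{8}\right) 75 = - \frac{75}{8}$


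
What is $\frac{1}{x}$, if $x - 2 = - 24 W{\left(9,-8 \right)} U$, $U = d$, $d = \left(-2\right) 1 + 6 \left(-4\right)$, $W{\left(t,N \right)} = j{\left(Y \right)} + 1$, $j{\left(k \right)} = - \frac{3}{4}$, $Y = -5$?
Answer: $\frac{1}{158} \approx 0.0063291$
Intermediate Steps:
$j{\left(k \right)} = - \frac{3}{4}$ ($j{\left(k \right)} = \left(-3\right) \frac{1}{4} = - \frac{3}{4}$)
$W{\left(t,N \right)} = \frac{1}{4}$ ($W{\left(t,N \right)} = - \frac{3}{4} + 1 = \frac{1}{4}$)
$d = -26$ ($d = -2 - 24 = -26$)
$U = -26$
$x = 158$ ($x = 2 + \left(-24\right) \frac{1}{4} \left(-26\right) = 2 - -156 = 2 + 156 = 158$)
$\frac{1}{x} = \frac{1}{158}$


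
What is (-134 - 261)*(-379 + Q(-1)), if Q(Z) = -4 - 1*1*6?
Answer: 153655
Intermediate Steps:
Q(Z) = -10 (Q(Z) = -4 - 1*6 = -4 - 6 = -10)
(-134 - 261)*(-379 + Q(-1)) = (-134 - 261)*(-379 - 10) = -395*(-389) = 153655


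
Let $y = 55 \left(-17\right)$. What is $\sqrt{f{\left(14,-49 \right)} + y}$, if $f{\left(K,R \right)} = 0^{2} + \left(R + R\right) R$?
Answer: $\sqrt{3867} \approx 62.185$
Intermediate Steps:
$y = -935$
$f{\left(K,R \right)} = 2 R^{2}$ ($f{\left(K,R \right)} = 0 + 2 R R = 0 + 2 R^{2} = 2 R^{2}$)
$\sqrt{f{\left(14,-49 \right)} + y} = \sqrt{2 \left(-49\right)^{2} - 935} = \sqrt{2 \cdot 2401 - 935} = \sqrt{4802 - 935} = \sqrt{3867}$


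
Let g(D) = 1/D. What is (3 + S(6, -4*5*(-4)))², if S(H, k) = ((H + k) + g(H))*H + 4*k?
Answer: 705600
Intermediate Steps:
S(H, k) = 4*k + H*(H + k + 1/H) (S(H, k) = ((H + k) + 1/H)*H + 4*k = (H + k + 1/H)*H + 4*k = H*(H + k + 1/H) + 4*k = 4*k + H*(H + k + 1/H))
(3 + S(6, -4*5*(-4)))² = (3 + (1 + 6² + 4*(-4*5*(-4)) + 6*(-4*5*(-4))))² = (3 + (1 + 36 + 4*(-20*(-4)) + 6*(-20*(-4))))² = (3 + (1 + 36 + 4*80 + 6*80))² = (3 + (1 + 36 + 320 + 480))² = (3 + 837)² = 840² = 705600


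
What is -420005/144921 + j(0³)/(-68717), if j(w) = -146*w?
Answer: -420005/144921 ≈ -2.8982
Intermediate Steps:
-420005/144921 + j(0³)/(-68717) = -420005/144921 - 146*0³/(-68717) = -420005*1/144921 - 146*0*(-1/68717) = -420005/144921 + 0*(-1/68717) = -420005/144921 + 0 = -420005/144921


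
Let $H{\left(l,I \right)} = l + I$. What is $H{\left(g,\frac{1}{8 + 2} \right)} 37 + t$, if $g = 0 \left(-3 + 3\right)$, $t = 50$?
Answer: $\frac{537}{10} \approx 53.7$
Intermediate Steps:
$g = 0$ ($g = 0 \cdot 0 = 0$)
$H{\left(l,I \right)} = I + l$
$H{\left(g,\frac{1}{8 + 2} \right)} 37 + t = \left(\frac{1}{8 + 2} + 0\right) 37 + 50 = \left(\frac{1}{10} + 0\right) 37 + 50 = \frac{1}{10} \cdot 37 + 50 = \frac{37}{10} + 50 = \frac{537}{10}$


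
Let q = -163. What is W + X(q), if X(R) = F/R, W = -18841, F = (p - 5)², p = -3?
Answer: -3071147/163 ≈ -18841.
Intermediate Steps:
F = 64 (F = (-3 - 5)² = (-8)² = 64)
X(R) = 64/R
W + X(q) = -18841 + 64/(-163) = -18841 + 64*(-1/163) = -18841 - 64/163 = -3071147/163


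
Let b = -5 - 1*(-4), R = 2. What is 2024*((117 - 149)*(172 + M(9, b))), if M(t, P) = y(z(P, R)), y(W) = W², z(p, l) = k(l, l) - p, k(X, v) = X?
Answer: -11723008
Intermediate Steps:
b = -1 (b = -5 + 4 = -1)
z(p, l) = l - p
M(t, P) = (2 - P)²
2024*((117 - 149)*(172 + M(9, b))) = 2024*((117 - 149)*(172 + (-2 - 1)²)) = 2024*(-32*(172 + (-3)²)) = 2024*(-32*(172 + 9)) = 2024*(-32*181) = 2024*(-5792) = -11723008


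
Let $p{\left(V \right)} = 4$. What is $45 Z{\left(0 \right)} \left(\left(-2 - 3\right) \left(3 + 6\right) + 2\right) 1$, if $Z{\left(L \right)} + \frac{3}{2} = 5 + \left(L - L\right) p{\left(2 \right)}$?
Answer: $- \frac{13545}{2} \approx -6772.5$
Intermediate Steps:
$Z{\left(L \right)} = \frac{7}{2}$ ($Z{\left(L \right)} = - \frac{3}{2} + \left(5 + \left(L - L\right) 4\right) = - \frac{3}{2} + \left(5 + 0 \cdot 4\right) = - \frac{3}{2} + \left(5 + 0\right) = - \frac{3}{2} + 5 = \frac{7}{2}$)
$45 Z{\left(0 \right)} \left(\left(-2 - 3\right) \left(3 + 6\right) + 2\right) 1 = 45 \cdot \frac{7}{2} \left(\left(-2 - 3\right) \left(3 + 6\right) + 2\right) 1 = \frac{315 \left(\left(-5\right) 9 + 2\right) 1}{2} = \frac{315 \left(-45 + 2\right) 1}{2} = \frac{315 \left(\left(-43\right) 1\right)}{2} = \frac{315}{2} \left(-43\right) = - \frac{13545}{2}$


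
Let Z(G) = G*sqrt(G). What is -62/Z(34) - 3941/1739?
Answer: -3941/1739 - 31*sqrt(34)/578 ≈ -2.5790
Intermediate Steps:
Z(G) = G**(3/2)
-62/Z(34) - 3941/1739 = -62*sqrt(34)/1156 - 3941/1739 = -62*sqrt(34)/1156 - 3941*1/1739 = -31*sqrt(34)/578 - 3941/1739 = -3941/1739 - 31*sqrt(34)/578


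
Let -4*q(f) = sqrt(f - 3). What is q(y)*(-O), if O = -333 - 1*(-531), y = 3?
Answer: 0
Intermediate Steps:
q(f) = -sqrt(-3 + f)/4 (q(f) = -sqrt(f - 3)/4 = -sqrt(-3 + f)/4)
O = 198 (O = -333 + 531 = 198)
q(y)*(-O) = (-sqrt(-3 + 3)/4)*(-1*198) = -sqrt(0)/4*(-198) = -1/4*0*(-198) = 0*(-198) = 0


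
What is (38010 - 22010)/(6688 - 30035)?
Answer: -16000/23347 ≈ -0.68531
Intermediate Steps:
(38010 - 22010)/(6688 - 30035) = 16000/(-23347) = 16000*(-1/23347) = -16000/23347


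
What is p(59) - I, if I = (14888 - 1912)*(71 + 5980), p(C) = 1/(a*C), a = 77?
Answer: -356706256367/4543 ≈ -7.8518e+7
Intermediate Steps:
p(C) = 1/(77*C)
I = 78517776 (I = 12976*6051 = 78517776)
p(59) - I = (1/77)/59 - 1*78517776 = (1/77)*(1/59) - 78517776 = 1/4543 - 78517776 = -356706256367/4543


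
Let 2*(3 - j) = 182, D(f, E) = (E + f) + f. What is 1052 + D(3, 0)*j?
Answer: 524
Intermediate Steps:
D(f, E) = E + 2*f
j = -88 (j = 3 - 1/2*182 = 3 - 91 = -88)
1052 + D(3, 0)*j = 1052 + (0 + 2*3)*(-88) = 1052 + (0 + 6)*(-88) = 1052 + 6*(-88) = 1052 - 528 = 524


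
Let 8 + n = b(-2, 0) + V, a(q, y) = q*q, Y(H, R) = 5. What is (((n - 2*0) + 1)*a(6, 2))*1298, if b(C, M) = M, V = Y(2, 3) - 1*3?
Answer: -233640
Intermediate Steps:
a(q, y) = q²
V = 2 (V = 5 - 1*3 = 5 - 3 = 2)
n = -6 (n = -8 + (0 + 2) = -8 + 2 = -6)
(((n - 2*0) + 1)*a(6, 2))*1298 = (((-6 - 2*0) + 1)*6²)*1298 = (((-6 + 0) + 1)*36)*1298 = ((-6 + 1)*36)*1298 = -5*36*1298 = -180*1298 = -233640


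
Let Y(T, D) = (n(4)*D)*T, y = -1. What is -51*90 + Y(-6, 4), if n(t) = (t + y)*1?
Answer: -4662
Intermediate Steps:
n(t) = -1 + t (n(t) = (t - 1)*1 = (-1 + t)*1 = -1 + t)
Y(T, D) = 3*D*T (Y(T, D) = ((-1 + 4)*D)*T = (3*D)*T = 3*D*T)
-51*90 + Y(-6, 4) = -51*90 + 3*4*(-6) = -4590 - 72 = -4662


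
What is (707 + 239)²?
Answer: 894916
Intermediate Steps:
(707 + 239)² = 946² = 894916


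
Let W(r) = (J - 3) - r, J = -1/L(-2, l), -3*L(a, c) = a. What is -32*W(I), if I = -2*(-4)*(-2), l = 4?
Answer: -368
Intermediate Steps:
L(a, c) = -a/3
J = -3/2 (J = -1/((-1/3*(-2))) = -1/2/3 = -1*3/2 = -3/2 ≈ -1.5000)
I = -16 (I = 8*(-2) = -16)
W(r) = -9/2 - r (W(r) = (-3/2 - 3) - r = -9/2 - r)
-32*W(I) = -32*(-9/2 - 1*(-16)) = -32*(-9/2 + 16) = -32*23/2 = -368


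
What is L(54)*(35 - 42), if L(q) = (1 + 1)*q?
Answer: -756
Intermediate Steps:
L(q) = 2*q
L(54)*(35 - 42) = (2*54)*(35 - 42) = 108*(-7) = -756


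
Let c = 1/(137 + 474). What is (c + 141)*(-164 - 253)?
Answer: -35925384/611 ≈ -58798.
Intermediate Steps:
c = 1/611 ≈ 0.0016367
(c + 141)*(-164 - 253) = (1/611 + 141)*(-164 - 253) = (86152/611)*(-417) = -35925384/611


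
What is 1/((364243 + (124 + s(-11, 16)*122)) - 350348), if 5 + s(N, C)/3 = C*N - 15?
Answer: -1/57717 ≈ -1.7326e-5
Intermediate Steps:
s(N, C) = -60 + 3*C*N (s(N, C) = -15 + 3*(C*N - 15) = -15 + 3*(-15 + C*N) = -15 + (-45 + 3*C*N) = -60 + 3*C*N)
1/((364243 + (124 + s(-11, 16)*122)) - 350348) = 1/((364243 + (124 + (-60 + 3*16*(-11))*122)) - 350348) = 1/((364243 + (124 + (-60 - 528)*122)) - 350348) = 1/((364243 + (124 - 588*122)) - 350348) = 1/((364243 + (124 - 71736)) - 350348) = 1/((364243 - 71612) - 350348) = 1/(292631 - 350348) = 1/(-57717) = -1/57717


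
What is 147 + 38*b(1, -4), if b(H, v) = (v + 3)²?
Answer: 185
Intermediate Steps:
b(H, v) = (3 + v)²
147 + 38*b(1, -4) = 147 + 38*(3 - 4)² = 147 + 38*(-1)² = 147 + 38*1 = 147 + 38 = 185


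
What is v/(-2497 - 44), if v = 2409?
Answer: -73/77 ≈ -0.94805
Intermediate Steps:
v/(-2497 - 44) = 2409/(-2497 - 44) = 2409/(-2541) = 2409*(-1/2541) = -73/77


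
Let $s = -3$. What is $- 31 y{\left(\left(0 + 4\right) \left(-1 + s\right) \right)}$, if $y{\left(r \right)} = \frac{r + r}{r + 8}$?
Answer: $-124$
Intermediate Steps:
$y{\left(r \right)} = \frac{2 r}{8 + r}$
$- 31 y{\left(\left(0 + 4\right) \left(-1 + s\right) \right)} = - 31 \frac{2 \left(0 + 4\right) \left(-1 - 3\right)}{8 + \left(0 + 4\right) \left(-1 - 3\right)} = - 31 \frac{2 \cdot 4 \left(-4\right)}{8 + 4 \left(-4\right)} = - 31 \cdot 2 \left(-16\right) \frac{1}{8 - 16} = - 31 \cdot 2 \left(-16\right) \frac{1}{-8} = - 31 \cdot 2 \left(-16\right) \left(- \frac{1}{8}\right) = \left(-31\right) 4 = -124$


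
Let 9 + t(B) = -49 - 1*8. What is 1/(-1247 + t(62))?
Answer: -1/1313 ≈ -0.00076161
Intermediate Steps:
t(B) = -66 (t(B) = -9 + (-49 - 1*8) = -9 + (-49 - 8) = -9 - 57 = -66)
1/(-1247 + t(62)) = 1/(-1247 - 66) = 1/(-1313) = -1/1313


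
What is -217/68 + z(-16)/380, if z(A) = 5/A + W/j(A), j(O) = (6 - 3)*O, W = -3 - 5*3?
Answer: -329823/103360 ≈ -3.1910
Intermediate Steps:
W = -18 (W = -3 - 15 = -18)
j(O) = 3*O
z(A) = -1/A (z(A) = 5/A - 18*1/(3*A) = 5/A - 6/A = -1/A)
-217/68 + z(-16)/380 = -217/68 - 1/(-16)/380 = -217*1/68 - 1*(-1/16)*(1/380) = -217/68 + (1/16)*(1/380) = -217/68 + 1/6080 = -329823/103360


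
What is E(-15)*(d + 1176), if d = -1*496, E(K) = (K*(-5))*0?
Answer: 0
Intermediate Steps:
E(K) = 0 (E(K) = -5*K*0 = 0)
d = -496
E(-15)*(d + 1176) = 0*(-496 + 1176) = 0*680 = 0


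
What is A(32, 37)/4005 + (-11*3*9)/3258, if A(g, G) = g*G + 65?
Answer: 319973/1449810 ≈ 0.22070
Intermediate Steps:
A(g, G) = 65 + G*g (A(g, G) = G*g + 65 = 65 + G*g)
A(32, 37)/4005 + (-11*3*9)/3258 = (65 + 37*32)/4005 + (-11*3*9)/3258 = (65 + 1184)*(1/4005) - 33*9*(1/3258) = 1249*(1/4005) - 297*1/3258 = 1249/4005 - 33/362 = 319973/1449810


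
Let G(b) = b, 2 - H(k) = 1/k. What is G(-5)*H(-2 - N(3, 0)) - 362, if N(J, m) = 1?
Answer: -1121/3 ≈ -373.67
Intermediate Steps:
H(k) = 2 - 1/k
G(-5)*H(-2 - N(3, 0)) - 362 = -5*(2 - 1/(-2 - 1*1)) - 362 = -5*(2 - 1/(-2 - 1)) - 362 = -5*(2 - 1/(-3)) - 362 = -5*(2 - 1*(-1/3)) - 362 = -5*(2 + 1/3) - 362 = -5*7/3 - 362 = -35/3 - 362 = -1121/3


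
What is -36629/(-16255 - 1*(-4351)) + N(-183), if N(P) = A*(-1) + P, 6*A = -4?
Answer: -711289/3968 ≈ -179.26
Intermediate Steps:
A = -⅔ (A = (⅙)*(-4) = -⅔ ≈ -0.66667)
N(P) = ⅔ + P (N(P) = -⅔*(-1) + P = ⅔ + P)
-36629/(-16255 - 1*(-4351)) + N(-183) = -36629/(-16255 - 1*(-4351)) + (⅔ - 183) = -36629/(-16255 + 4351) - 547/3 = -36629/(-11904) - 547/3 = -36629*(-1/11904) - 547/3 = 36629/11904 - 547/3 = -711289/3968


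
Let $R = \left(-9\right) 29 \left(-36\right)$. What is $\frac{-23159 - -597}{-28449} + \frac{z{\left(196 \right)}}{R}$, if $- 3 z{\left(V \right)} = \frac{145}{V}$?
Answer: $\frac{16468159}{20765808} \approx 0.79304$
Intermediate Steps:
$z{\left(V \right)} = - \frac{145}{3 V}$ ($z{\left(V \right)} = - \frac{145 \frac{1}{V}}{3} = - \frac{145}{3 V}$)
$R = 9396$ ($R = \left(-261\right) \left(-36\right) = 9396$)
$\frac{-23159 - -597}{-28449} + \frac{z{\left(196 \right)}}{R} = \frac{-23159 - -597}{-28449} + \frac{\left(- \frac{145}{3}\right) \frac{1}{196}}{9396} = \left(-23159 + 597\right) \left(- \frac{1}{28449}\right) + \left(- \frac{145}{3}\right) \frac{1}{196} \cdot \frac{1}{9396} = \left(-22562\right) \left(- \frac{1}{28449}\right) - \frac{5}{190512} = \frac{778}{981} - \frac{5}{190512} = \frac{16468159}{20765808}$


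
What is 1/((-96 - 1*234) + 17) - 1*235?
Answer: -73556/313 ≈ -235.00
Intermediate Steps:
1/((-96 - 1*234) + 17) - 1*235 = 1/((-96 - 234) + 17) - 235 = 1/(-330 + 17) - 235 = 1/(-313) - 235 = -1/313 - 235 = -73556/313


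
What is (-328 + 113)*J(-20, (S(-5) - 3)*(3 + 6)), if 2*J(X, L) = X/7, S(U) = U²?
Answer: 2150/7 ≈ 307.14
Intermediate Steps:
J(X, L) = X/14 (J(X, L) = (X/7)/2 = X/14)
(-328 + 113)*J(-20, (S(-5) - 3)*(3 + 6)) = (-328 + 113)*((1/14)*(-20)) = -215*(-10/7) = 2150/7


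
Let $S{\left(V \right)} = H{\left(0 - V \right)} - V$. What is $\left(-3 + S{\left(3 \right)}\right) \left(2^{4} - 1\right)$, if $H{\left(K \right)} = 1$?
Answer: $-75$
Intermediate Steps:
$S{\left(V \right)} = 1 - V$
$\left(-3 + S{\left(3 \right)}\right) \left(2^{4} - 1\right) = \left(-3 + \left(1 - 3\right)\right) \left(2^{4} - 1\right) = \left(-3 + \left(1 - 3\right)\right) \left(16 - 1\right) = \left(-3 - 2\right) 15 = \left(-5\right) 15 = -75$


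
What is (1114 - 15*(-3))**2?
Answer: 1343281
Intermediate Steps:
(1114 - 15*(-3))**2 = (1114 + 45)**2 = 1159**2 = 1343281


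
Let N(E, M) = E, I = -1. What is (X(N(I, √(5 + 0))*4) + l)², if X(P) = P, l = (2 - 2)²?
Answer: 16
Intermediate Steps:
l = 0 (l = 0² = 0)
(X(N(I, √(5 + 0))*4) + l)² = (-1*4 + 0)² = (-4 + 0)² = (-4)² = 16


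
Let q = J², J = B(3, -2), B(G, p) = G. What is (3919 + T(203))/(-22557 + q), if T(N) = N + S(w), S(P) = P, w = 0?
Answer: -687/3758 ≈ -0.18281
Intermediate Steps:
J = 3
T(N) = N (T(N) = N + 0 = N)
q = 9 (q = 3² = 9)
(3919 + T(203))/(-22557 + q) = (3919 + 203)/(-22557 + 9) = 4122/(-22548) = 4122*(-1/22548) = -687/3758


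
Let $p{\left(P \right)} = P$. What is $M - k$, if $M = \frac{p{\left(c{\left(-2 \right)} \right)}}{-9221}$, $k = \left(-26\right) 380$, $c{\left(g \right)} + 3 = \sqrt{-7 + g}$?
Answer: $\frac{91103483}{9221} - \frac{3 i}{9221} \approx 9880.0 - 0.00032534 i$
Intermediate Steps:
$c{\left(g \right)} = -3 + \sqrt{-7 + g}$
$k = -9880$
$M = \frac{3}{9221} - \frac{3 i}{9221}$ ($M = \frac{-3 + \sqrt{-7 - 2}}{-9221} = \left(-3 + \sqrt{-9}\right) \left(- \frac{1}{9221}\right) = \left(-3 + 3 i\right) \left(- \frac{1}{9221}\right) = \frac{3}{9221} - \frac{3 i}{9221} \approx 0.00032534 - 0.00032534 i$)
$M - k = \left(\frac{3}{9221} - \frac{3 i}{9221}\right) - -9880 = \left(\frac{3}{9221} - \frac{3 i}{9221}\right) + 9880 = \frac{91103483}{9221} - \frac{3 i}{9221}$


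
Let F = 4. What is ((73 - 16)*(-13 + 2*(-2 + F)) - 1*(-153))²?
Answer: 129600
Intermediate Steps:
((73 - 16)*(-13 + 2*(-2 + F)) - 1*(-153))² = ((73 - 16)*(-13 + 2*(-2 + 4)) - 1*(-153))² = (57*(-13 + 2*2) + 153)² = (57*(-13 + 4) + 153)² = (57*(-9) + 153)² = (-513 + 153)² = (-360)² = 129600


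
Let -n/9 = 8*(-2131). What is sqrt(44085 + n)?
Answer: sqrt(197517) ≈ 444.43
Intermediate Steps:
n = 153432 (n = -72*(-2131) = -9*(-17048) = 153432)
sqrt(44085 + n) = sqrt(44085 + 153432) = sqrt(197517)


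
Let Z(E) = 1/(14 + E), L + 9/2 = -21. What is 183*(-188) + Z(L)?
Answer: -791294/23 ≈ -34404.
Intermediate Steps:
L = -51/2 (L = -9/2 - 21 = -51/2 ≈ -25.500)
183*(-188) + Z(L) = 183*(-188) + 1/(14 - 51/2) = -34404 + 1/(-23/2) = -34404 - 2/23 = -791294/23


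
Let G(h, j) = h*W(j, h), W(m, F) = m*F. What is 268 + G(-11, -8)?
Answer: -700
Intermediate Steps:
W(m, F) = F*m
G(h, j) = j*h² (G(h, j) = h*(h*j) = j*h²)
268 + G(-11, -8) = 268 - 8*(-11)² = 268 - 8*121 = 268 - 968 = -700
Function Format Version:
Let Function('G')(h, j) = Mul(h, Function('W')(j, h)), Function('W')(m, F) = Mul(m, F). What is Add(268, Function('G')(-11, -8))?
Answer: -700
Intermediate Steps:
Function('W')(m, F) = Mul(F, m)
Function('G')(h, j) = Mul(j, Pow(h, 2)) (Function('G')(h, j) = Mul(h, Mul(h, j)) = Mul(j, Pow(h, 2)))
Add(268, Function('G')(-11, -8)) = Add(268, Mul(-8, Pow(-11, 2))) = Add(268, Mul(-8, 121)) = Add(268, -968) = -700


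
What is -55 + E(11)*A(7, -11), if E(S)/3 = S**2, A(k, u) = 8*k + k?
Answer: 22814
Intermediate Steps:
A(k, u) = 9*k
E(S) = 3*S**2
-55 + E(11)*A(7, -11) = -55 + (3*11**2)*(9*7) = -55 + (3*121)*63 = -55 + 363*63 = -55 + 22869 = 22814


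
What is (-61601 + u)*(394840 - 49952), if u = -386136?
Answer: -154419118456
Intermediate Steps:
(-61601 + u)*(394840 - 49952) = (-61601 - 386136)*(394840 - 49952) = -447737*344888 = -154419118456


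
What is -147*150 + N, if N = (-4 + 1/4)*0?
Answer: -22050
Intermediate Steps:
N = 0 (N = (-4 + ¼)*0 = -15/4*0 = 0)
-147*150 + N = -147*150 + 0 = -22050 + 0 = -22050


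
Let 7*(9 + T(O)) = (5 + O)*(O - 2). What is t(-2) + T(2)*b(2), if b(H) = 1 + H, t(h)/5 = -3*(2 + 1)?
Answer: -72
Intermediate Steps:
t(h) = -45 (t(h) = 5*(-3*(2 + 1)) = 5*(-3*3) = 5*(-9) = -45)
T(O) = -9 + (-2 + O)*(5 + O)/7 (T(O) = -9 + ((5 + O)*(O - 2))/7 = -9 + ((5 + O)*(-2 + O))/7 = -9 + ((-2 + O)*(5 + O))/7 = -9 + (-2 + O)*(5 + O)/7)
t(-2) + T(2)*b(2) = -45 + (-73/7 + (⅐)*2² + (3/7)*2)*(1 + 2) = -45 + (-73/7 + (⅐)*4 + 6/7)*3 = -45 + (-73/7 + 4/7 + 6/7)*3 = -45 - 9*3 = -45 - 27 = -72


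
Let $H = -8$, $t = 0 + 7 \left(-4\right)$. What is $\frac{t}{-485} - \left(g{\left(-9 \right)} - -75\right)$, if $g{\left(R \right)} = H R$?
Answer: $- \frac{71267}{485} \approx -146.94$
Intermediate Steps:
$t = -28$ ($t = 0 - 28 = -28$)
$g{\left(R \right)} = - 8 R$
$\frac{t}{-485} - \left(g{\left(-9 \right)} - -75\right) = - \frac{28}{-485} - \left(\left(-8\right) \left(-9\right) - -75\right) = \left(-28\right) \left(- \frac{1}{485}\right) - \left(72 + 75\right) = \frac{28}{485} - 147 = - \frac{71267}{485}$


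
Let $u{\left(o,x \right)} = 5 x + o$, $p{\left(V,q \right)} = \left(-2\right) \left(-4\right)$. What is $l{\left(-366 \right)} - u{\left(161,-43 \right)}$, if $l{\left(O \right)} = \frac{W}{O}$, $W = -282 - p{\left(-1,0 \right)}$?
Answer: $\frac{10027}{183} \approx 54.792$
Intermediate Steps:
$p{\left(V,q \right)} = 8$
$u{\left(o,x \right)} = o + 5 x$
$W = -290$ ($W = -282 - 8 = -290$)
$l{\left(O \right)} = - \frac{290}{O}$
$l{\left(-366 \right)} - u{\left(161,-43 \right)} = - \frac{290}{-366} - \left(161 + 5 \left(-43\right)\right) = \left(-290\right) \left(- \frac{1}{366}\right) - \left(161 - 215\right) = \frac{145}{183} - -54 = \frac{145}{183} + 54 = \frac{10027}{183}$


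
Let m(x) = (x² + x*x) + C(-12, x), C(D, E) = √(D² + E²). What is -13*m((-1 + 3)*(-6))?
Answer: -3744 - 156*√2 ≈ -3964.6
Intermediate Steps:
m(x) = √(144 + x²) + 2*x² (m(x) = (x² + x*x) + √((-12)² + x²) = (x² + x²) + √(144 + x²) = 2*x² + √(144 + x²) = √(144 + x²) + 2*x²)
-13*m((-1 + 3)*(-6)) = -13*(√(144 + ((-1 + 3)*(-6))²) + 2*((-1 + 3)*(-6))²) = -13*(√(144 + (2*(-6))²) + 2*(2*(-6))²) = -13*(√(144 + (-12)²) + 2*(-12)²) = -13*(√(144 + 144) + 2*144) = -13*(√288 + 288) = -13*(12*√2 + 288) = -13*(288 + 12*√2) = -3744 - 156*√2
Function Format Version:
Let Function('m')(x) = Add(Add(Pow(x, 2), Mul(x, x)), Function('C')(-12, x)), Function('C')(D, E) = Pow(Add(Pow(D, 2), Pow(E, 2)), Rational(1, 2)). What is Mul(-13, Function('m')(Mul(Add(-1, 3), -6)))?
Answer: Add(-3744, Mul(-156, Pow(2, Rational(1, 2)))) ≈ -3964.6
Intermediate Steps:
Function('m')(x) = Add(Pow(Add(144, Pow(x, 2)), Rational(1, 2)), Mul(2, Pow(x, 2))) (Function('m')(x) = Add(Add(Pow(x, 2), Mul(x, x)), Pow(Add(Pow(-12, 2), Pow(x, 2)), Rational(1, 2))) = Add(Add(Pow(x, 2), Pow(x, 2)), Pow(Add(144, Pow(x, 2)), Rational(1, 2))) = Add(Mul(2, Pow(x, 2)), Pow(Add(144, Pow(x, 2)), Rational(1, 2))) = Add(Pow(Add(144, Pow(x, 2)), Rational(1, 2)), Mul(2, Pow(x, 2))))
Mul(-13, Function('m')(Mul(Add(-1, 3), -6))) = Mul(-13, Add(Pow(Add(144, Pow(Mul(Add(-1, 3), -6), 2)), Rational(1, 2)), Mul(2, Pow(Mul(Add(-1, 3), -6), 2)))) = Mul(-13, Add(Pow(Add(144, Pow(Mul(2, -6), 2)), Rational(1, 2)), Mul(2, Pow(Mul(2, -6), 2)))) = Mul(-13, Add(Pow(Add(144, Pow(-12, 2)), Rational(1, 2)), Mul(2, Pow(-12, 2)))) = Mul(-13, Add(Pow(Add(144, 144), Rational(1, 2)), Mul(2, 144))) = Mul(-13, Add(Pow(288, Rational(1, 2)), 288)) = Mul(-13, Add(Mul(12, Pow(2, Rational(1, 2))), 288)) = Mul(-13, Add(288, Mul(12, Pow(2, Rational(1, 2))))) = Add(-3744, Mul(-156, Pow(2, Rational(1, 2))))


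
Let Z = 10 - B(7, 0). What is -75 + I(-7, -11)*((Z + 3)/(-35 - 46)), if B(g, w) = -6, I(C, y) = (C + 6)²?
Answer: -6094/81 ≈ -75.235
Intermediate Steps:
I(C, y) = (6 + C)²
Z = 16 (Z = 10 - 1*(-6) = 10 + 6 = 16)
-75 + I(-7, -11)*((Z + 3)/(-35 - 46)) = -75 + (6 - 7)²*((16 + 3)/(-35 - 46)) = -75 + (-1)²*(19/(-81)) = -75 + 1*(19*(-1/81)) = -75 + 1*(-19/81) = -75 - 19/81 = -6094/81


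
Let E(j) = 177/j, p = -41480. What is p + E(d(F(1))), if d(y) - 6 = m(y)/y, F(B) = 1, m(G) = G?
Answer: -290183/7 ≈ -41455.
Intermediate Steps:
d(y) = 7 (d(y) = 6 + y/y = 6 + 1 = 7)
p + E(d(F(1))) = -41480 + 177/7 = -290183/7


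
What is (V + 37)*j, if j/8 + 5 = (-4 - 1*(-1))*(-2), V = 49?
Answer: 688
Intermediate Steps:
j = 8 (j = -40 + 8*((-4 - 1*(-1))*(-2)) = -40 + 8*((-4 + 1)*(-2)) = -40 + 8*(-3*(-2)) = -40 + 8*6 = -40 + 48 = 8)
(V + 37)*j = (49 + 37)*8 = 86*8 = 688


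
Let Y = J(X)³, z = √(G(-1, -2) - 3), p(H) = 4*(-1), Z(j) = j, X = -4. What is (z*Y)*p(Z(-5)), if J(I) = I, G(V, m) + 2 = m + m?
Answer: 768*I ≈ 768.0*I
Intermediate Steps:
G(V, m) = -2 + 2*m (G(V, m) = -2 + (m + m) = -2 + 2*m)
p(H) = -4
z = 3*I (z = √((-2 + 2*(-2)) - 3) = √((-2 - 4) - 3) = √(-6 - 3) = √(-9) = 3*I ≈ 3.0*I)
Y = -64 (Y = (-4)³ = -64)
(z*Y)*p(Z(-5)) = ((3*I)*(-64))*(-4) = -192*I*(-4) = 768*I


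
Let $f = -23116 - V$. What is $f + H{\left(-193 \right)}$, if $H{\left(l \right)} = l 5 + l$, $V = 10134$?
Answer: $-34408$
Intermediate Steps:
$H{\left(l \right)} = 6 l$ ($H{\left(l \right)} = 5 l + l = 6 l$)
$f = -33250$ ($f = -23116 - 10134 = -33250$)
$f + H{\left(-193 \right)} = -33250 + 6 \left(-193\right) = -33250 - 1158 = -34408$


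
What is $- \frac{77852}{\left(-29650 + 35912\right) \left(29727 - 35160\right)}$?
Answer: $\frac{38926}{17010723} \approx 0.0022883$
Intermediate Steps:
$- \frac{77852}{\left(-29650 + 35912\right) \left(29727 - 35160\right)} = - \frac{77852}{6262 \left(-5433\right)} = - \frac{77852}{-34021446} = \left(-77852\right) \left(- \frac{1}{34021446}\right) = \frac{38926}{17010723}$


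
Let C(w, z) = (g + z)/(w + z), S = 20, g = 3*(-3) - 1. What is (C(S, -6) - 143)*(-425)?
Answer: 428825/7 ≈ 61261.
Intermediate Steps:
g = -10 (g = -9 - 1 = -10)
C(w, z) = (-10 + z)/(w + z)
(C(S, -6) - 143)*(-425) = ((-10 - 6)/(20 - 6) - 143)*(-425) = (-16/14 - 143)*(-425) = ((1/14)*(-16) - 143)*(-425) = (-8/7 - 143)*(-425) = -1009/7*(-425) = 428825/7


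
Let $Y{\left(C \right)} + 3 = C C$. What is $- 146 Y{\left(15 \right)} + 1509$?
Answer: $-30903$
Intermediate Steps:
$Y{\left(C \right)} = -3 + C^{2}$ ($Y{\left(C \right)} = -3 + C C = -3 + C^{2}$)
$- 146 Y{\left(15 \right)} + 1509 = - 146 \left(-3 + 15^{2}\right) + 1509 = - 146 \left(-3 + 225\right) + 1509 = \left(-146\right) 222 + 1509 = -32412 + 1509 = -30903$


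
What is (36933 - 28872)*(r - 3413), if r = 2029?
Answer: -11156424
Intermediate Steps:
(36933 - 28872)*(r - 3413) = (36933 - 28872)*(2029 - 3413) = 8061*(-1384) = -11156424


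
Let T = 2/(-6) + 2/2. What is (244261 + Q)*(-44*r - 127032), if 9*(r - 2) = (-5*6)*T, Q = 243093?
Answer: -557143092800/9 ≈ -6.1905e+10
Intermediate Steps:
T = 2/3 (T = 2*(-1/6) + 2*(1/2) = -1/3 + 1 = 2/3 ≈ 0.66667)
r = -2/9 (r = 2 + (-5*6*(2/3))/9 = 2 + (-30*2/3)/9 = 2 + (1/9)*(-20) = 2 - 20/9 = -2/9 ≈ -0.22222)
(244261 + Q)*(-44*r - 127032) = (244261 + 243093)*(-44*(-2/9) - 127032) = 487354*(88/9 - 127032) = 487354*(-1143200/9) = -557143092800/9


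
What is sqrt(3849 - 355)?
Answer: sqrt(3494) ≈ 59.110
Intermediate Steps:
sqrt(3849 - 355) = sqrt(3494)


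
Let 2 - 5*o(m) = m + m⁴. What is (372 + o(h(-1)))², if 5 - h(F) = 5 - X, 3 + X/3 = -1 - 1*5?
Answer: 280425320704/25 ≈ 1.1217e+10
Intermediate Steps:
X = -27 (X = -9 + 3*(-1 - 1*5) = -9 + 3*(-1 - 5) = -9 + 3*(-6) = -9 - 18 = -27)
h(F) = -27 (h(F) = 5 - (5 - 1*(-27)) = 5 - (5 + 27) = 5 - 1*32 = 5 - 32 = -27)
o(m) = ⅖ - m/5 - m⁴/5 (o(m) = ⅖ - (m + m⁴)/5 = ⅖ + (-m/5 - m⁴/5) = ⅖ - m/5 - m⁴/5)
(372 + o(h(-1)))² = (372 + (⅖ - ⅕*(-27) - ⅕*(-27)⁴))² = (372 + (⅖ + 27/5 - ⅕*531441))² = (372 + (⅖ + 27/5 - 531441/5))² = (372 - 531412/5)² = (-529552/5)² = 280425320704/25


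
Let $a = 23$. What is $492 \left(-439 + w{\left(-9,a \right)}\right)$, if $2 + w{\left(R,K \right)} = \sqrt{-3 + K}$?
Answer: $-216972 + 984 \sqrt{5} \approx -2.1477 \cdot 10^{5}$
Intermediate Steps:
$w{\left(R,K \right)} = -2 + \sqrt{-3 + K}$
$492 \left(-439 + w{\left(-9,a \right)}\right) = 492 \left(-439 - \left(2 - \sqrt{-3 + 23}\right)\right) = 492 \left(-439 - \left(2 - \sqrt{20}\right)\right) = 492 \left(-439 - \left(2 - 2 \sqrt{5}\right)\right) = 492 \left(-441 + 2 \sqrt{5}\right) = -216972 + 984 \sqrt{5}$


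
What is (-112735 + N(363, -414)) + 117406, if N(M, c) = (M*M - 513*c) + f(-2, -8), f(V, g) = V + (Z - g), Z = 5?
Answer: 348833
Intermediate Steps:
f(V, g) = 5 + V - g (f(V, g) = V + (5 - g) = 5 + V - g)
N(M, c) = 11 + M² - 513*c (N(M, c) = (M*M - 513*c) + (5 - 2 - 1*(-8)) = (M² - 513*c) + (5 - 2 + 8) = (M² - 513*c) + 11 = 11 + M² - 513*c)
(-112735 + N(363, -414)) + 117406 = (-112735 + (11 + 363² - 513*(-414))) + 117406 = (-112735 + (11 + 131769 + 212382)) + 117406 = (-112735 + 344162) + 117406 = 231427 + 117406 = 348833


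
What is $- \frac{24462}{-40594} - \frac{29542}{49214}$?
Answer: $\frac{1161230}{499448279} \approx 0.002325$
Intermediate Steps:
$- \frac{24462}{-40594} - \frac{29542}{49214} = \left(-24462\right) \left(- \frac{1}{40594}\right) - \frac{14771}{24607} = \frac{12231}{20297} - \frac{14771}{24607} = \frac{1161230}{499448279}$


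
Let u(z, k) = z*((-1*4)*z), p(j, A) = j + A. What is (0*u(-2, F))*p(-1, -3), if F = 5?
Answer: 0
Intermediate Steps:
p(j, A) = A + j
u(z, k) = -4*z² (u(z, k) = z*(-4*z) = -4*z²)
(0*u(-2, F))*p(-1, -3) = (0*(-4*(-2)²))*(-3 - 1) = (0*(-4*4))*(-4) = (0*(-16))*(-4) = 0*(-4) = 0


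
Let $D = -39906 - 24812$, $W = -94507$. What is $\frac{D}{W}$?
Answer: $\frac{64718}{94507} \approx 0.6848$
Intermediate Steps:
$D = -64718$
$\frac{D}{W} = - \frac{64718}{-94507} = \left(-64718\right) \left(- \frac{1}{94507}\right) = \frac{64718}{94507}$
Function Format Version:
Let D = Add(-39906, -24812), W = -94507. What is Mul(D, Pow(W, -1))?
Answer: Rational(64718, 94507) ≈ 0.68480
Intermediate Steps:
D = -64718
Mul(D, Pow(W, -1)) = Mul(-64718, Pow(-94507, -1)) = Mul(-64718, Rational(-1, 94507)) = Rational(64718, 94507)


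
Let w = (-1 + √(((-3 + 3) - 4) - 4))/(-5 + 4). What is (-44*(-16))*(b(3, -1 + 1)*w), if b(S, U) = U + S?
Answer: 2112 - 4224*I*√2 ≈ 2112.0 - 5973.6*I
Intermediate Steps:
w = 1 - 2*I*√2 (w = (-1 + √((0 - 4) - 4))/(-1) = (-1 + √(-4 - 4))*(-1) = (-1 + √(-8))*(-1) = (-1 + 2*I*√2)*(-1) = 1 - 2*I*√2 ≈ 1.0 - 2.8284*I)
b(S, U) = S + U
(-44*(-16))*(b(3, -1 + 1)*w) = (-44*(-16))*((3 + (-1 + 1))*(1 - 2*I*√2)) = 704*((3 + 0)*(1 - 2*I*√2)) = 704*(3*(1 - 2*I*√2)) = 704*(3 - 6*I*√2) = 2112 - 4224*I*√2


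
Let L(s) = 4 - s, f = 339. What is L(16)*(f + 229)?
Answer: -6816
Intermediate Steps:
L(16)*(f + 229) = (4 - 1*16)*(339 + 229) = (4 - 16)*568 = -12*568 = -6816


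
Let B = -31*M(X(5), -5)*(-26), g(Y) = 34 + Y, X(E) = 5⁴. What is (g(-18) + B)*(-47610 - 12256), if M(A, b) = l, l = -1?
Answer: 47294140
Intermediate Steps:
X(E) = 625
M(A, b) = -1
B = -806 (B = -31*(-1)*(-26) = 31*(-26) = -806)
(g(-18) + B)*(-47610 - 12256) = ((34 - 18) - 806)*(-47610 - 12256) = (16 - 806)*(-59866) = -790*(-59866) = 47294140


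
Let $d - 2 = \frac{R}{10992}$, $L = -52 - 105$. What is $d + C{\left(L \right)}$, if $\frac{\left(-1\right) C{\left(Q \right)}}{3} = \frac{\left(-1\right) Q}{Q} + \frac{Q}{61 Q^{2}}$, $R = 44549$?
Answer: $\frac{953030669}{105270384} \approx 9.0532$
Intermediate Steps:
$L = -157$
$d = \frac{66533}{10992}$ ($d = 2 + \frac{44549}{10992} = \frac{66533}{10992} \approx 6.0529$)
$C{\left(Q \right)} = 3 - \frac{3}{61 Q}$ ($C{\left(Q \right)} = - 3 \left(\frac{\left(-1\right) Q}{Q} + \frac{Q}{61 Q^{2}}\right) = - 3 \left(-1 + Q \frac{1}{61 Q^{2}}\right) = - 3 \left(-1 + \frac{1}{61 Q}\right) = 3 - \frac{3}{61 Q}$)
$d + C{\left(L \right)} = \frac{66533}{10992} + \left(3 - \frac{3}{61 \left(-157\right)}\right) = \frac{66533}{10992} + \left(3 - - \frac{3}{9577}\right) = \frac{66533}{10992} + \left(3 + \frac{3}{9577}\right) = \frac{66533}{10992} + \frac{28734}{9577} = \frac{953030669}{105270384}$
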